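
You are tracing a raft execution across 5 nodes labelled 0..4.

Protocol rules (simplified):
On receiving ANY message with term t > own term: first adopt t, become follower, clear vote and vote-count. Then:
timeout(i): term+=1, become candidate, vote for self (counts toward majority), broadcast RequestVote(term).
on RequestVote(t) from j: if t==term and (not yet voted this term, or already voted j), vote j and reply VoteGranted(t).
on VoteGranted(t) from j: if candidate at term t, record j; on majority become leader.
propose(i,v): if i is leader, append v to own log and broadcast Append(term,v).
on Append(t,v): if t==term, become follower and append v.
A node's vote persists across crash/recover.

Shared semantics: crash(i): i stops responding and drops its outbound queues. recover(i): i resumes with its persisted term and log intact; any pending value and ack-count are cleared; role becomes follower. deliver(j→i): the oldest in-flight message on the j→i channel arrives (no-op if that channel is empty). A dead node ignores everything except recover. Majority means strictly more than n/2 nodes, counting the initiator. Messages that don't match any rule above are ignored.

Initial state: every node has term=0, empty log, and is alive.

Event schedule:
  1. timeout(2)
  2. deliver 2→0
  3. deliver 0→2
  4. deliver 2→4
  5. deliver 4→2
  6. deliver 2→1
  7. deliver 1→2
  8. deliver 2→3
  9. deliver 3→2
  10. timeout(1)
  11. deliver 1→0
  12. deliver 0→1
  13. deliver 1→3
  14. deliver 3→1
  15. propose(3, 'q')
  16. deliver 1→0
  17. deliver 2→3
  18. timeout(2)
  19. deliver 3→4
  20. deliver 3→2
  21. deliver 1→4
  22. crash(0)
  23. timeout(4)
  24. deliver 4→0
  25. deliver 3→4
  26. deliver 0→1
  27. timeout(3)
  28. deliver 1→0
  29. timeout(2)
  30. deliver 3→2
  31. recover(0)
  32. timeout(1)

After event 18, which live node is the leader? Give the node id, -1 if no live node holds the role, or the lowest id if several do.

1

1. timeout(2):  <2:cand t1 ->
2. deliver 2→0:  <0:foll t1 ->
3. deliver 0→2:  nop
4. deliver 2→4:  <4:foll t1 ->
5. deliver 4→2:  <2:lead t1 ->
6. deliver 2→1:  <1:foll t1 ->
7. deliver 1→2:  nop
8. deliver 2→3:  <3:foll t1 ->
9. deliver 3→2:  nop
10. timeout(1):  <1:cand t2 ->
11. deliver 1→0:  <0:foll t2 ->
12. deliver 0→1:  nop
13. deliver 1→3:  <3:foll t2 ->
14. deliver 3→1:  <1:lead t2 ->
15. propose(3,'q'):  nop
16. deliver 1→0:  nop
17. deliver 2→3:  nop
18. timeout(2):  <2:cand t2 ->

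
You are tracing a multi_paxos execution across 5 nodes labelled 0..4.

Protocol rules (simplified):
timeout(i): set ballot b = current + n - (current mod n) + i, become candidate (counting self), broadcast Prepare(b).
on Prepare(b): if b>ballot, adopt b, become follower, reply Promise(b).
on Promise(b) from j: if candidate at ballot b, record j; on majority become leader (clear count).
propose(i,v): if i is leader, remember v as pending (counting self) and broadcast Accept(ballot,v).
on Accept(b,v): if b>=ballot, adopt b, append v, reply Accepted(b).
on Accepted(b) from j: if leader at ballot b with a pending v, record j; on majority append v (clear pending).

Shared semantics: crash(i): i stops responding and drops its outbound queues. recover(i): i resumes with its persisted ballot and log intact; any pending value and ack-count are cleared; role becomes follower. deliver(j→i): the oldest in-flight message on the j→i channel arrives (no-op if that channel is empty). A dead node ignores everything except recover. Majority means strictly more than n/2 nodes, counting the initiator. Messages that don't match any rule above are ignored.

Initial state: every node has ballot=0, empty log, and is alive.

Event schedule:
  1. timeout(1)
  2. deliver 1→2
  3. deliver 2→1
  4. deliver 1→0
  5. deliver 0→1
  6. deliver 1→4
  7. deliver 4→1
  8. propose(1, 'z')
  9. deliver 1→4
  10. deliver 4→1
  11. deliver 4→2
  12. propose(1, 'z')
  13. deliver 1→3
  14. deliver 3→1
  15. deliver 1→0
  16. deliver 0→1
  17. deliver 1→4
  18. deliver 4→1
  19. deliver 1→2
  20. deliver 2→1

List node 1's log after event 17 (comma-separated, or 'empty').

empty

after 1 — timeout(1): n1:cand/b6/[-]
after 2 — deliver 1→2: n2:foll/b6/[-]
after 3 — deliver 2→1: ·
after 4 — deliver 1→0: n0:foll/b6/[-]
after 5 — deliver 0→1: n1:lead/b6/[-]
after 6 — deliver 1→4: n4:foll/b6/[-]
after 7 — deliver 4→1: ·
after 8 — propose(1,'z'): ·
after 9 — deliver 1→4: n4:foll/b6/[z]
after 10 — deliver 4→1: ·
after 11 — deliver 4→2: ·
after 12 — propose(1,'z'): ·
after 13 — deliver 1→3: n3:foll/b6/[-]
after 14 — deliver 3→1: ·
after 15 — deliver 1→0: n0:foll/b6/[z]
after 16 — deliver 0→1: ·
after 17 — deliver 1→4: n4:foll/b6/[z,z]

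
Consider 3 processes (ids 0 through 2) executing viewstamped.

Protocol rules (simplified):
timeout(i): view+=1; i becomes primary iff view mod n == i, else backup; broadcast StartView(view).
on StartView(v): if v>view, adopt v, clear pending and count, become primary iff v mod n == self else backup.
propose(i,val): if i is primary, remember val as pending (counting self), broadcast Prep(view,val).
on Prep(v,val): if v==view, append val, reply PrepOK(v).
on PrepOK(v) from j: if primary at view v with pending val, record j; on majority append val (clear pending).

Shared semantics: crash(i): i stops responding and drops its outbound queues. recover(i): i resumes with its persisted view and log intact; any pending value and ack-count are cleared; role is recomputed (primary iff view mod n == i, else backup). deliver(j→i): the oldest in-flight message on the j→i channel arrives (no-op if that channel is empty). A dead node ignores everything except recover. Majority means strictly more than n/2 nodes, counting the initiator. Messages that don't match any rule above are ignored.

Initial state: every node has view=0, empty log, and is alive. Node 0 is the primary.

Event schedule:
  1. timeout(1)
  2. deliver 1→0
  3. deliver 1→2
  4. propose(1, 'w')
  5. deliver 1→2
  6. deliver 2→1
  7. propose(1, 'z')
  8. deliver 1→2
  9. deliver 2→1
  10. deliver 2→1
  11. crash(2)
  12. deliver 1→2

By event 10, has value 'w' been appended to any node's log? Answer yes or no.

yes

step 1 timeout(1): 1={prim,v=1,log=-}
step 2 deliver 1→0: 0={back,v=1,log=-}
step 3 deliver 1→2: 2={back,v=1,log=-}
step 4 propose(1,'w'): —
step 5 deliver 1→2: 2={back,v=1,log=w}
step 6 deliver 2→1: 1={prim,v=1,log=w}
step 7 propose(1,'z'): —
step 8 deliver 1→2: 2={back,v=1,log=w,z}
step 9 deliver 2→1: 1={prim,v=1,log=w,z}
step 10 deliver 2→1: —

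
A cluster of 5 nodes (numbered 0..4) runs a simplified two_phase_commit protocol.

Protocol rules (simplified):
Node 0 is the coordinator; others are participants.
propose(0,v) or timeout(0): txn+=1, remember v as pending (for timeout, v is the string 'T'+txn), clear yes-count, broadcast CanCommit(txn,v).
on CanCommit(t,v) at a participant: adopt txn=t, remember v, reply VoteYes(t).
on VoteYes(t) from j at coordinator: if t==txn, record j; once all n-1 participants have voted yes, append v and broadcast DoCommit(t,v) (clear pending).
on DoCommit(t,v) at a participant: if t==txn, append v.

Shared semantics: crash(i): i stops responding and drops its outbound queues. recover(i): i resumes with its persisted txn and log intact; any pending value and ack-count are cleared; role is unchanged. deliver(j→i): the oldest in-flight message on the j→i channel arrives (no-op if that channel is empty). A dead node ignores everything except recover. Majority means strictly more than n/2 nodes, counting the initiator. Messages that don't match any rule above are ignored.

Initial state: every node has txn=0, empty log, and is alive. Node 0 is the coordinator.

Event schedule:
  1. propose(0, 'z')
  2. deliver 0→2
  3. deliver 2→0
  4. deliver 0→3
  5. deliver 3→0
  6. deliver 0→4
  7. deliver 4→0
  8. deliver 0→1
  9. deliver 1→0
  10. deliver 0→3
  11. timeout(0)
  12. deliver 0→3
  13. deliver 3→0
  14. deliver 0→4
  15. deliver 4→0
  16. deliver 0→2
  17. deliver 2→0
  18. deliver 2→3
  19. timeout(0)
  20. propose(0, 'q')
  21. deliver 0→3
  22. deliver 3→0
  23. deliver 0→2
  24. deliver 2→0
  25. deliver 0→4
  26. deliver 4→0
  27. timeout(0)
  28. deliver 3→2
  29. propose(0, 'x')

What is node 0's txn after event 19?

e1 propose(0,'z'): 0[coor,t=1,-]
e2 deliver 0→2: 2[part,t=1,-]
e3 deliver 2→0: ·
e4 deliver 0→3: 3[part,t=1,-]
e5 deliver 3→0: ·
e6 deliver 0→4: 4[part,t=1,-]
e7 deliver 4→0: ·
e8 deliver 0→1: 1[part,t=1,-]
e9 deliver 1→0: 0[coor,t=1,z]
e10 deliver 0→3: 3[part,t=1,z]
e11 timeout(0): 0[coor,t=2,z]
e12 deliver 0→3: 3[part,t=2,z]
e13 deliver 3→0: ·
e14 deliver 0→4: 4[part,t=1,z]
e15 deliver 4→0: ·
e16 deliver 0→2: 2[part,t=1,z]
e17 deliver 2→0: ·
e18 deliver 2→3: ·
e19 timeout(0): 0[coor,t=3,z]

3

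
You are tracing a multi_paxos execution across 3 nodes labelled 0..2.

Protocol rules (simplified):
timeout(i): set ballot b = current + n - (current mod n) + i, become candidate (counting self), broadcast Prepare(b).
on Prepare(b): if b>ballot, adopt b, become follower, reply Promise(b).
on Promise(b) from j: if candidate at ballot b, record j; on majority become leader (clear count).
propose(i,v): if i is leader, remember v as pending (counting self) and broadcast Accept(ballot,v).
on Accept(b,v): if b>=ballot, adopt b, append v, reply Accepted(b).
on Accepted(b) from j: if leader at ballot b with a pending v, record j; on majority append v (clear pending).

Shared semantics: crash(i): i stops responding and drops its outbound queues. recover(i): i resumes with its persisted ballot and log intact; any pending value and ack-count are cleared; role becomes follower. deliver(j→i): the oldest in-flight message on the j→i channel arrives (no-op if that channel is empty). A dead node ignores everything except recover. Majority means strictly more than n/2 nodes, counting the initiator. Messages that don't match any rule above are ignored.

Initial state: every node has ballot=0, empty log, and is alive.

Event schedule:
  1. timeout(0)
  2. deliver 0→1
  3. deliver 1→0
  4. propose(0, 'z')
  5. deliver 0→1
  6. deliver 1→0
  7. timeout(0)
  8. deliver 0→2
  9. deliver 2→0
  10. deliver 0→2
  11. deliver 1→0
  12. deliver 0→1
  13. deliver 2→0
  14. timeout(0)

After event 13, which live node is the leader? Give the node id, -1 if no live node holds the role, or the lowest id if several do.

-1

step 1 timeout(0): 0={cand,b=3,log=-}
step 2 deliver 0→1: 1={foll,b=3,log=-}
step 3 deliver 1→0: 0={lead,b=3,log=-}
step 4 propose(0,'z'): —
step 5 deliver 0→1: 1={foll,b=3,log=z}
step 6 deliver 1→0: 0={lead,b=3,log=z}
step 7 timeout(0): 0={cand,b=6,log=z}
step 8 deliver 0→2: 2={foll,b=3,log=-}
step 9 deliver 2→0: —
step 10 deliver 0→2: 2={foll,b=3,log=z}
step 11 deliver 1→0: —
step 12 deliver 0→1: 1={foll,b=6,log=z}
step 13 deliver 2→0: —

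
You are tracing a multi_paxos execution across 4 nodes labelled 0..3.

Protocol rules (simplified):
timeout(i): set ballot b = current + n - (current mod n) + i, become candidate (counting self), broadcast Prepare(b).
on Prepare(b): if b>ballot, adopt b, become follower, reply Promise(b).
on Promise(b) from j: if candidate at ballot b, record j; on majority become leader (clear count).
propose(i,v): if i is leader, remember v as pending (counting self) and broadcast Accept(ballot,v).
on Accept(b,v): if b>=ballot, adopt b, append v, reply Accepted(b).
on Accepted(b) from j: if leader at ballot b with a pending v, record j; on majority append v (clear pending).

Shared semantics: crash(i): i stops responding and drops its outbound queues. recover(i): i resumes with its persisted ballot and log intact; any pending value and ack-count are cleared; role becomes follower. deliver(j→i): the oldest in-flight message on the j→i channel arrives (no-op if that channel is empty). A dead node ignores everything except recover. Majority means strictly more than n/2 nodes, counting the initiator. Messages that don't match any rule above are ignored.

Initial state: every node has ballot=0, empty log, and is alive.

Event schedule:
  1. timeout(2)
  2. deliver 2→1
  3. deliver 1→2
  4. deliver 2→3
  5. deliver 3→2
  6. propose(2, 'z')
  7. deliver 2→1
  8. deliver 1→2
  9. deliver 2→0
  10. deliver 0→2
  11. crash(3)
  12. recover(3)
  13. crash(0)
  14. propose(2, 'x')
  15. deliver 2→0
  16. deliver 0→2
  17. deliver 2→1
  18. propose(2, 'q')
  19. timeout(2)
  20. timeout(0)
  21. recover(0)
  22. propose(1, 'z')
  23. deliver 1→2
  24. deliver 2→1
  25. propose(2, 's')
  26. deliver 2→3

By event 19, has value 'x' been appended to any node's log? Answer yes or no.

yes

step 1 timeout(2): 2={cand,b=6,log=-}
step 2 deliver 2→1: 1={foll,b=6,log=-}
step 3 deliver 1→2: —
step 4 deliver 2→3: 3={foll,b=6,log=-}
step 5 deliver 3→2: 2={lead,b=6,log=-}
step 6 propose(2,'z'): —
step 7 deliver 2→1: 1={foll,b=6,log=z}
step 8 deliver 1→2: —
step 9 deliver 2→0: 0={foll,b=6,log=-}
step 10 deliver 0→2: —
step 11 crash(3): 3={✗foll,b=6,log=-}
step 12 recover(3): 3={foll,b=6,log=-}
step 13 crash(0): 0={✗foll,b=6,log=-}
step 14 propose(2,'x'): —
step 15 deliver 2→0: —
step 16 deliver 0→2: —
step 17 deliver 2→1: 1={foll,b=6,log=z,x}
step 18 propose(2,'q'): —
step 19 timeout(2): 2={cand,b=10,log=-}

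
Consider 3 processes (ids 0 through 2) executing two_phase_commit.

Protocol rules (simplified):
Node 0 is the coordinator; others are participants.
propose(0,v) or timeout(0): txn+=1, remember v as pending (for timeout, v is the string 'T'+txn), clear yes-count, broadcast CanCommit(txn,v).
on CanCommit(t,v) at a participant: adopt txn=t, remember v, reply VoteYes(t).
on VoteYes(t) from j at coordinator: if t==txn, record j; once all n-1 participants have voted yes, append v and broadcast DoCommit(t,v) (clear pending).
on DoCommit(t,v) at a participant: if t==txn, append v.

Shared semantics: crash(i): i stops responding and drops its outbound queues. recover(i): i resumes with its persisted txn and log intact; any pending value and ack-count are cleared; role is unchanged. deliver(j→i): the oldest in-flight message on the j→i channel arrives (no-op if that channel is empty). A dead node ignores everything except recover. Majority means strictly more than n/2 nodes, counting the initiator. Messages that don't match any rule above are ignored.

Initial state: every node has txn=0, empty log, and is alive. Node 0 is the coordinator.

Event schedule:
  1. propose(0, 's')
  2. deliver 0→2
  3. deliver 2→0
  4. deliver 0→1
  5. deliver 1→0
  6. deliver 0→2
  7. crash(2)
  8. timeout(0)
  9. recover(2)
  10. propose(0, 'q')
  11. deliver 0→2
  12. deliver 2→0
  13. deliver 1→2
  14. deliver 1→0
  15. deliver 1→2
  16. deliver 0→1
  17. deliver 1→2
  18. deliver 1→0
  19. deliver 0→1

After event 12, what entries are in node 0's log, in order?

[1] propose(0,'s') → N0(coor t1 [-])
[2] deliver 0→2 → N2(part t1 [-])
[3] deliver 2→0 → ∅
[4] deliver 0→1 → N1(part t1 [-])
[5] deliver 1→0 → N0(coor t1 [s])
[6] deliver 0→2 → N2(part t1 [s])
[7] crash(2) → N2(✗part t1 [s])
[8] timeout(0) → N0(coor t2 [s])
[9] recover(2) → N2(part t1 [s])
[10] propose(0,'q') → N0(coor t3 [s])
[11] deliver 0→2 → N2(part t2 [s])
[12] deliver 2→0 → ∅

s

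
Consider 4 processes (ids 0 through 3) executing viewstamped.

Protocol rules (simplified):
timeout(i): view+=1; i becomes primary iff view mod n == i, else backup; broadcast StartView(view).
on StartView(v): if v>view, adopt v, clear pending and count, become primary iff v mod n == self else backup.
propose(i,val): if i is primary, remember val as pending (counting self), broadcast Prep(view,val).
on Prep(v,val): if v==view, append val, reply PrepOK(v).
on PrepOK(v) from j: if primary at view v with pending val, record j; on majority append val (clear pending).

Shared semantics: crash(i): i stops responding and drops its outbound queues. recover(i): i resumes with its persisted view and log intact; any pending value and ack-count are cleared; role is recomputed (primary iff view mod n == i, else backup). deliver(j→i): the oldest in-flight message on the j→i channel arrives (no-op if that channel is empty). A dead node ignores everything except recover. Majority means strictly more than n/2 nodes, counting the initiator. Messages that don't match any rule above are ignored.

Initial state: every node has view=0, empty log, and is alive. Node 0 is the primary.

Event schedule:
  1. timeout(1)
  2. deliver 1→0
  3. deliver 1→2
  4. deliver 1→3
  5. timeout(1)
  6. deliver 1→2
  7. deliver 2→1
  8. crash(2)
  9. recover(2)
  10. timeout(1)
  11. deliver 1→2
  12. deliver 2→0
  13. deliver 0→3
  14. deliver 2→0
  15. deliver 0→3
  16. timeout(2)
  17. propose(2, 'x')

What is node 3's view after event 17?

1. timeout(1):  <1:prim v1 ->
2. deliver 1→0:  <0:back v1 ->
3. deliver 1→2:  <2:back v1 ->
4. deliver 1→3:  <3:back v1 ->
5. timeout(1):  <1:back v2 ->
6. deliver 1→2:  <2:prim v2 ->
7. deliver 2→1:  nop
8. crash(2):  <2:✗prim v2 ->
9. recover(2):  <2:prim v2 ->
10. timeout(1):  <1:back v3 ->
11. deliver 1→2:  <2:back v3 ->
12. deliver 2→0:  nop
13. deliver 0→3:  nop
14. deliver 2→0:  nop
15. deliver 0→3:  nop
16. timeout(2):  <2:back v4 ->
17. propose(2,'x'):  nop

1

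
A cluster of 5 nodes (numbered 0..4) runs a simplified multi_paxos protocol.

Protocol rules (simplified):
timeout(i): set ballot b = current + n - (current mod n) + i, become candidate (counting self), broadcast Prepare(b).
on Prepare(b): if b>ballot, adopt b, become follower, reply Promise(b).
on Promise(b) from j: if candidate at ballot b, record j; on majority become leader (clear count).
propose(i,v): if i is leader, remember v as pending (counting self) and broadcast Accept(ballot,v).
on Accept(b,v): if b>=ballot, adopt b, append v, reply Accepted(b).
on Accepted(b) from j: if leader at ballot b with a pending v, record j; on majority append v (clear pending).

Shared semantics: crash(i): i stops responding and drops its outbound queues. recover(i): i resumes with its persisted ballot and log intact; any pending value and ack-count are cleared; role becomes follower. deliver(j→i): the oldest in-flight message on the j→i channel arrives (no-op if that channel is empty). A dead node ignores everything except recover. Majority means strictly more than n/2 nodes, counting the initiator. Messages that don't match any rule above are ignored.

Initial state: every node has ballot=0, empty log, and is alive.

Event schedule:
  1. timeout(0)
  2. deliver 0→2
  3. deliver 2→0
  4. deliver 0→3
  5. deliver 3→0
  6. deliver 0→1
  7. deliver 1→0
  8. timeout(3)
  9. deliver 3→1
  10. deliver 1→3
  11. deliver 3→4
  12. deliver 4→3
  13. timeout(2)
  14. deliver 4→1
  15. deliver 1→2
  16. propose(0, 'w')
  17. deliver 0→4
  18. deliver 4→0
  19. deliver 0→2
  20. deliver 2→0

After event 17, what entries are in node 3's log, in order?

empty

e1 timeout(0): 0[cand,b=5,-]
e2 deliver 0→2: 2[foll,b=5,-]
e3 deliver 2→0: ·
e4 deliver 0→3: 3[foll,b=5,-]
e5 deliver 3→0: 0[lead,b=5,-]
e6 deliver 0→1: 1[foll,b=5,-]
e7 deliver 1→0: ·
e8 timeout(3): 3[cand,b=13,-]
e9 deliver 3→1: 1[foll,b=13,-]
e10 deliver 1→3: ·
e11 deliver 3→4: 4[foll,b=13,-]
e12 deliver 4→3: 3[lead,b=13,-]
e13 timeout(2): 2[cand,b=12,-]
e14 deliver 4→1: ·
e15 deliver 1→2: ·
e16 propose(0,'w'): ·
e17 deliver 0→4: ·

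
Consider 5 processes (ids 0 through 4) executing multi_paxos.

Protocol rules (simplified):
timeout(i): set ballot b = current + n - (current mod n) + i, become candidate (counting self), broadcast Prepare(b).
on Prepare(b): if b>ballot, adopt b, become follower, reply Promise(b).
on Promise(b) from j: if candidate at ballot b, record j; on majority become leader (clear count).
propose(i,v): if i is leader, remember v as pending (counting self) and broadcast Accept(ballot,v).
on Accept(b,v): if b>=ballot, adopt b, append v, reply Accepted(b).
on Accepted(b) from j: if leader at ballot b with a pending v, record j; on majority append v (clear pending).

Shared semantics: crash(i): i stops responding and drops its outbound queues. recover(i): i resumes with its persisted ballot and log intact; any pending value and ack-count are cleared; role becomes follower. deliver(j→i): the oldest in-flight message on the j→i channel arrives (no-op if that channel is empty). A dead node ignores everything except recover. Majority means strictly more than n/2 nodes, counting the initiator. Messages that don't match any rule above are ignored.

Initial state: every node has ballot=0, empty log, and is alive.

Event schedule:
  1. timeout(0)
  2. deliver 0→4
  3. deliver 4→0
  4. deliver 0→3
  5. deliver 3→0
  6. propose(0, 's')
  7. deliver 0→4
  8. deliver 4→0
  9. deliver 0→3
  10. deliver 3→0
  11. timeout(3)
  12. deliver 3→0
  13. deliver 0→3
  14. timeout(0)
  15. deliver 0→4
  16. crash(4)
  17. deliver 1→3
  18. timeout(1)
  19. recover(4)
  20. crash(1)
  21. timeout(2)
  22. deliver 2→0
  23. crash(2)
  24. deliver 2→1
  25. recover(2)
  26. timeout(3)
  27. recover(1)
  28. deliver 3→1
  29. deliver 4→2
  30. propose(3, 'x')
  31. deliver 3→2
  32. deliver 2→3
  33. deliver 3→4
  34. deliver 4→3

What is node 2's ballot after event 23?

7

e1 timeout(0): 0[cand,b=5,-]
e2 deliver 0→4: 4[foll,b=5,-]
e3 deliver 4→0: ·
e4 deliver 0→3: 3[foll,b=5,-]
e5 deliver 3→0: 0[lead,b=5,-]
e6 propose(0,'s'): ·
e7 deliver 0→4: 4[foll,b=5,s]
e8 deliver 4→0: ·
e9 deliver 0→3: 3[foll,b=5,s]
e10 deliver 3→0: 0[lead,b=5,s]
e11 timeout(3): 3[cand,b=13,s]
e12 deliver 3→0: 0[foll,b=13,s]
e13 deliver 0→3: ·
e14 timeout(0): 0[cand,b=15,s]
e15 deliver 0→4: 4[foll,b=15,s]
e16 crash(4): 4[✗foll,b=15,s]
e17 deliver 1→3: ·
e18 timeout(1): 1[cand,b=6,-]
e19 recover(4): 4[foll,b=15,s]
e20 crash(1): 1[✗cand,b=6,-]
e21 timeout(2): 2[cand,b=7,-]
e22 deliver 2→0: ·
e23 crash(2): 2[✗cand,b=7,-]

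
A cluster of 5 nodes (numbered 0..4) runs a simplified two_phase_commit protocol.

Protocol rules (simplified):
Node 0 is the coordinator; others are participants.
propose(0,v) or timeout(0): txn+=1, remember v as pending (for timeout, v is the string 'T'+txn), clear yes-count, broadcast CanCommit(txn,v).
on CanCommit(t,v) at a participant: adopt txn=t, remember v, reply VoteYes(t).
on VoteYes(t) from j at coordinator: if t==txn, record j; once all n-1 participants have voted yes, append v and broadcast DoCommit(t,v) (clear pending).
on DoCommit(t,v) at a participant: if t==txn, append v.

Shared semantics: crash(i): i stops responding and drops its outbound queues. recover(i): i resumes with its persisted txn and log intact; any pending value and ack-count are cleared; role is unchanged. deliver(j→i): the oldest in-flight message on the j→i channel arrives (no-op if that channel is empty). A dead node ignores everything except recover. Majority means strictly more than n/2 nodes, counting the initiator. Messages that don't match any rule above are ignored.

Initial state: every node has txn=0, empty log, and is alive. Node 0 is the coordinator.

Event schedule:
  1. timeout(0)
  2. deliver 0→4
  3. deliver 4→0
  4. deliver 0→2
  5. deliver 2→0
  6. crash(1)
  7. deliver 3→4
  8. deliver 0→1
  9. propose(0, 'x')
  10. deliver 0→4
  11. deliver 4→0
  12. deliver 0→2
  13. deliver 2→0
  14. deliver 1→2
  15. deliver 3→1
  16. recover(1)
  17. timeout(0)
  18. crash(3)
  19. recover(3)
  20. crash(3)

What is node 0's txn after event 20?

step 1 timeout(0): 0={coor,t=1,log=-}
step 2 deliver 0→4: 4={part,t=1,log=-}
step 3 deliver 4→0: —
step 4 deliver 0→2: 2={part,t=1,log=-}
step 5 deliver 2→0: —
step 6 crash(1): 1={✗part,t=0,log=-}
step 7 deliver 3→4: —
step 8 deliver 0→1: —
step 9 propose(0,'x'): 0={coor,t=2,log=-}
step 10 deliver 0→4: 4={part,t=2,log=-}
step 11 deliver 4→0: —
step 12 deliver 0→2: 2={part,t=2,log=-}
step 13 deliver 2→0: —
step 14 deliver 1→2: —
step 15 deliver 3→1: —
step 16 recover(1): 1={part,t=0,log=-}
step 17 timeout(0): 0={coor,t=3,log=-}
step 18 crash(3): 3={✗part,t=0,log=-}
step 19 recover(3): 3={part,t=0,log=-}
step 20 crash(3): 3={✗part,t=0,log=-}

3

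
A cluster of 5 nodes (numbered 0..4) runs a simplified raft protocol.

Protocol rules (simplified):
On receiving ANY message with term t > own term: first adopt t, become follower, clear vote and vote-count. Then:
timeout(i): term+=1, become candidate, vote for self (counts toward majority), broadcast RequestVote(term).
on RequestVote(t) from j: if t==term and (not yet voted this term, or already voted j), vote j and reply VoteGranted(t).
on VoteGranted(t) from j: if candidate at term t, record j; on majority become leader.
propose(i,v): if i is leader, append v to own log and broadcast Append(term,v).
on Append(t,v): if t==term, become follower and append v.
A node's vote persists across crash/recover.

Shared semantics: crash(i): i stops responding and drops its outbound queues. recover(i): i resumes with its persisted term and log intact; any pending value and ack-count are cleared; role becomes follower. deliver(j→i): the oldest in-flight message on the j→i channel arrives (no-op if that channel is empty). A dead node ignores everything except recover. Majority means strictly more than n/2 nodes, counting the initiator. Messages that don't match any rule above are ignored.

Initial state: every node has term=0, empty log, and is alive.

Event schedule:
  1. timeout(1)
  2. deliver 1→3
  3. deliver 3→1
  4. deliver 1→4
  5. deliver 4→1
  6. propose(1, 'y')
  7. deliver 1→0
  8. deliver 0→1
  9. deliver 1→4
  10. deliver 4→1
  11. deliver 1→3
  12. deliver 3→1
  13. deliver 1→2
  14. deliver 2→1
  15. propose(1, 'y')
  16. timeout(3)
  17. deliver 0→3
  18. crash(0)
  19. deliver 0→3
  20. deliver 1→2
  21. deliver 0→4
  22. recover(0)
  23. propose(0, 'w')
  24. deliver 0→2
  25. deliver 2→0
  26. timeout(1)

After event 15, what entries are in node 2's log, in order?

empty

[1] timeout(1) → N1(cand t1 [-])
[2] deliver 1→3 → N3(foll t1 [-])
[3] deliver 3→1 → ∅
[4] deliver 1→4 → N4(foll t1 [-])
[5] deliver 4→1 → N1(lead t1 [-])
[6] propose(1,'y') → N1(lead t1 [y])
[7] deliver 1→0 → N0(foll t1 [-])
[8] deliver 0→1 → ∅
[9] deliver 1→4 → N4(foll t1 [y])
[10] deliver 4→1 → ∅
[11] deliver 1→3 → N3(foll t1 [y])
[12] deliver 3→1 → ∅
[13] deliver 1→2 → N2(foll t1 [-])
[14] deliver 2→1 → ∅
[15] propose(1,'y') → N1(lead t1 [y,y])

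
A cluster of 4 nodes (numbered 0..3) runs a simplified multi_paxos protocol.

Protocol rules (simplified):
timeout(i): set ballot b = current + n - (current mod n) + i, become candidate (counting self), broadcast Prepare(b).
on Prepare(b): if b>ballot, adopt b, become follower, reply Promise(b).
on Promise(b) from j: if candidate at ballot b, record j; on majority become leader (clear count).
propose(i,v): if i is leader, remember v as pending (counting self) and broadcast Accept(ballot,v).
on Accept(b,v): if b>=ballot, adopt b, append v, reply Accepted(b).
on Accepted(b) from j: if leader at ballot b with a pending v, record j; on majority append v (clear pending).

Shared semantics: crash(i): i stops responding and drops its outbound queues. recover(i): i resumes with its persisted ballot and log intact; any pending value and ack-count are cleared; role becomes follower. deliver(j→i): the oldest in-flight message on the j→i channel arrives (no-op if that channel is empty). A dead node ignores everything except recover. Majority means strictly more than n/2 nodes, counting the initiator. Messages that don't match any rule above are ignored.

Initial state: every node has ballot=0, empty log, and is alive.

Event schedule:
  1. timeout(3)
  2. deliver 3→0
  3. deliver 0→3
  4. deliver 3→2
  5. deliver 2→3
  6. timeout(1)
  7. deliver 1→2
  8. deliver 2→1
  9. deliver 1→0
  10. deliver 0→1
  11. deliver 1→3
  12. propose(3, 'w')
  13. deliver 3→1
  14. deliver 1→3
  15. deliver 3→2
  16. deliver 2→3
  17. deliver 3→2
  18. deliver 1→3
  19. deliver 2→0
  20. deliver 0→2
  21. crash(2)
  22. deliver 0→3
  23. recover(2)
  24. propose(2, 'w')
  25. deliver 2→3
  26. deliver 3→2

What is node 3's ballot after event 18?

7

step 1 timeout(3): 3={cand,b=7,log=-}
step 2 deliver 3→0: 0={foll,b=7,log=-}
step 3 deliver 0→3: —
step 4 deliver 3→2: 2={foll,b=7,log=-}
step 5 deliver 2→3: 3={lead,b=7,log=-}
step 6 timeout(1): 1={cand,b=5,log=-}
step 7 deliver 1→2: —
step 8 deliver 2→1: —
step 9 deliver 1→0: —
step 10 deliver 0→1: —
step 11 deliver 1→3: —
step 12 propose(3,'w'): —
step 13 deliver 3→1: 1={foll,b=7,log=-}
step 14 deliver 1→3: —
step 15 deliver 3→2: 2={foll,b=7,log=w}
step 16 deliver 2→3: —
step 17 deliver 3→2: —
step 18 deliver 1→3: —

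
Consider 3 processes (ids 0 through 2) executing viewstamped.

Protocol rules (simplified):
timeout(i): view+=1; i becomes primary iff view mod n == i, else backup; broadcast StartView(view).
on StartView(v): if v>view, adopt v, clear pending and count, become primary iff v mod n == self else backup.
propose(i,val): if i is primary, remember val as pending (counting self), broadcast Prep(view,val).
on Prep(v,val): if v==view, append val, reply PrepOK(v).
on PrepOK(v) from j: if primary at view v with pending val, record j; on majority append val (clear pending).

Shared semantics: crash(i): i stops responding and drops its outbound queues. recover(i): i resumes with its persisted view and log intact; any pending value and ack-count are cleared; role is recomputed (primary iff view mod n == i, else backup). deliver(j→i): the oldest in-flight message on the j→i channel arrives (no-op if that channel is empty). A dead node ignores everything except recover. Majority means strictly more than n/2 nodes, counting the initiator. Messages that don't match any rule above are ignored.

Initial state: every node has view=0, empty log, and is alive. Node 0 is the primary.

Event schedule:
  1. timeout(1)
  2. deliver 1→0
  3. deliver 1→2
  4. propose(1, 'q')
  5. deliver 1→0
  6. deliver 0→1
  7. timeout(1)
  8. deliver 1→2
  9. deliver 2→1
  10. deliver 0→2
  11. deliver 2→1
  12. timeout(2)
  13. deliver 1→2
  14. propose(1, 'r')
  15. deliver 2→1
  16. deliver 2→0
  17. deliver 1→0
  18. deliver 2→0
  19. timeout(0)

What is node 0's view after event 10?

e1 timeout(1): 1[prim,v=1,-]
e2 deliver 1→0: 0[back,v=1,-]
e3 deliver 1→2: 2[back,v=1,-]
e4 propose(1,'q'): ·
e5 deliver 1→0: 0[back,v=1,q]
e6 deliver 0→1: 1[prim,v=1,q]
e7 timeout(1): 1[back,v=2,q]
e8 deliver 1→2: 2[back,v=1,q]
e9 deliver 2→1: ·
e10 deliver 0→2: ·

1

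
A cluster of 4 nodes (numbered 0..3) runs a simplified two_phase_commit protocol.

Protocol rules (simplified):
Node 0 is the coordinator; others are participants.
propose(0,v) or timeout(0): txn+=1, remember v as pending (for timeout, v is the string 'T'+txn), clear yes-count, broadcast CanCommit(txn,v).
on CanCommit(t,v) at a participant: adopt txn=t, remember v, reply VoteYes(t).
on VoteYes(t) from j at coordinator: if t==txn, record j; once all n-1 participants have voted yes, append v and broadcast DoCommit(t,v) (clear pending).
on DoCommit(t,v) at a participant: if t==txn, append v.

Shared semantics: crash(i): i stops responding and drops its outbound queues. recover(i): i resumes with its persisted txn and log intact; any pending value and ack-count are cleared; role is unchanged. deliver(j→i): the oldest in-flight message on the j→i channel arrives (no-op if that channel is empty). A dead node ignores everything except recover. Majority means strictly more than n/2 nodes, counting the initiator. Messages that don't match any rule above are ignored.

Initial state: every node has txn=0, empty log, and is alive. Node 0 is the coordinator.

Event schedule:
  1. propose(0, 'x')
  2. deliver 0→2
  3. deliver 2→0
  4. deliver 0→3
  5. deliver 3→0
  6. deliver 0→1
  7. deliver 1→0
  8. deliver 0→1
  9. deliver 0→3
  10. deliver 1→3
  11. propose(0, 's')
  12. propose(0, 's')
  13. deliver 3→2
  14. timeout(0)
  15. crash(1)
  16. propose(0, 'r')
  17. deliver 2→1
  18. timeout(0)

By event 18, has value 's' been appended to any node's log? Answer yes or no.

no

step 1 propose(0,'x'): 0={coor,t=1,log=-}
step 2 deliver 0→2: 2={part,t=1,log=-}
step 3 deliver 2→0: —
step 4 deliver 0→3: 3={part,t=1,log=-}
step 5 deliver 3→0: —
step 6 deliver 0→1: 1={part,t=1,log=-}
step 7 deliver 1→0: 0={coor,t=1,log=x}
step 8 deliver 0→1: 1={part,t=1,log=x}
step 9 deliver 0→3: 3={part,t=1,log=x}
step 10 deliver 1→3: —
step 11 propose(0,'s'): 0={coor,t=2,log=x}
step 12 propose(0,'s'): 0={coor,t=3,log=x}
step 13 deliver 3→2: —
step 14 timeout(0): 0={coor,t=4,log=x}
step 15 crash(1): 1={✗part,t=1,log=x}
step 16 propose(0,'r'): 0={coor,t=5,log=x}
step 17 deliver 2→1: —
step 18 timeout(0): 0={coor,t=6,log=x}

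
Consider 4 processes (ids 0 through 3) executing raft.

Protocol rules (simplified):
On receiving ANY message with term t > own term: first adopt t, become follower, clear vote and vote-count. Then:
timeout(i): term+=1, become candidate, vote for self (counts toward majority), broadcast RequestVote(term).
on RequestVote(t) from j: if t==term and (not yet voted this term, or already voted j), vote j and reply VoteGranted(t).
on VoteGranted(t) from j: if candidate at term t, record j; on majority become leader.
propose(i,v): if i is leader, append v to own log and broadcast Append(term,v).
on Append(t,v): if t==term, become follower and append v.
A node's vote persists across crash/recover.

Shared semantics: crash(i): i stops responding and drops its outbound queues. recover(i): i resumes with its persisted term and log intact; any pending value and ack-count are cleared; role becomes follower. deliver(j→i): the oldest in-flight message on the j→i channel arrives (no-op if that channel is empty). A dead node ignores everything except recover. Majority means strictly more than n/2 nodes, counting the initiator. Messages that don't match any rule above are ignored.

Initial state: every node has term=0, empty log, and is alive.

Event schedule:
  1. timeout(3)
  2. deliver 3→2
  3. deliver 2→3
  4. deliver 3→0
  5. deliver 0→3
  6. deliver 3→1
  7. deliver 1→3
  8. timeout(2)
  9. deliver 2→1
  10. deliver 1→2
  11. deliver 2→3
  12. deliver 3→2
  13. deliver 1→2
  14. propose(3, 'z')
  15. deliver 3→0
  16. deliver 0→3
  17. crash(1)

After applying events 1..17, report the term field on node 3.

2

after 1 — timeout(3): n3:cand/t1/[-]
after 2 — deliver 3→2: n2:foll/t1/[-]
after 3 — deliver 2→3: ·
after 4 — deliver 3→0: n0:foll/t1/[-]
after 5 — deliver 0→3: n3:lead/t1/[-]
after 6 — deliver 3→1: n1:foll/t1/[-]
after 7 — deliver 1→3: ·
after 8 — timeout(2): n2:cand/t2/[-]
after 9 — deliver 2→1: n1:foll/t2/[-]
after 10 — deliver 1→2: ·
after 11 — deliver 2→3: n3:foll/t2/[-]
after 12 — deliver 3→2: n2:lead/t2/[-]
after 13 — deliver 1→2: ·
after 14 — propose(3,'z'): ·
after 15 — deliver 3→0: ·
after 16 — deliver 0→3: ·
after 17 — crash(1): n1:✗foll/t2/[-]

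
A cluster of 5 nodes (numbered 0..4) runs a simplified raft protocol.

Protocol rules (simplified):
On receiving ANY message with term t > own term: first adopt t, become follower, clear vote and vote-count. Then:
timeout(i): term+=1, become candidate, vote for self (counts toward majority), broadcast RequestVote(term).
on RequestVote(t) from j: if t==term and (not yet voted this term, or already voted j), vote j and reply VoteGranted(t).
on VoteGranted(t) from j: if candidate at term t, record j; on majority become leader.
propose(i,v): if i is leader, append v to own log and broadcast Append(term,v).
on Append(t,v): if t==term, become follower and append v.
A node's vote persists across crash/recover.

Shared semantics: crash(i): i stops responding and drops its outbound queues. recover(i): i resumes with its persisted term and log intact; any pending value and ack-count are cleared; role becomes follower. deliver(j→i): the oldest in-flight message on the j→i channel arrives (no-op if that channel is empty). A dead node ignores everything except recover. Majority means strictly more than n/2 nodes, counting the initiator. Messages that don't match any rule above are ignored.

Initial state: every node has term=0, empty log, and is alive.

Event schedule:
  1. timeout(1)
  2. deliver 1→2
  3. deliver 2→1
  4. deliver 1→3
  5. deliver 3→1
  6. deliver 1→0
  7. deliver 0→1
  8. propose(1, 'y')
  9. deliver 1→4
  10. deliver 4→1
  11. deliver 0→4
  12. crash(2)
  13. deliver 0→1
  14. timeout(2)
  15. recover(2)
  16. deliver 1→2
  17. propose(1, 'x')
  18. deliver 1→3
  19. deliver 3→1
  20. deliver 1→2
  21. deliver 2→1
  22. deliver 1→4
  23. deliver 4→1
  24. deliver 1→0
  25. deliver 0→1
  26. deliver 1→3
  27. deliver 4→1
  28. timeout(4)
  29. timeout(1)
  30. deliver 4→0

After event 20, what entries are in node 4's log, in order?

empty

step 1 timeout(1): 1={cand,t=1,log=-}
step 2 deliver 1→2: 2={foll,t=1,log=-}
step 3 deliver 2→1: —
step 4 deliver 1→3: 3={foll,t=1,log=-}
step 5 deliver 3→1: 1={lead,t=1,log=-}
step 6 deliver 1→0: 0={foll,t=1,log=-}
step 7 deliver 0→1: —
step 8 propose(1,'y'): 1={lead,t=1,log=y}
step 9 deliver 1→4: 4={foll,t=1,log=-}
step 10 deliver 4→1: —
step 11 deliver 0→4: —
step 12 crash(2): 2={✗foll,t=1,log=-}
step 13 deliver 0→1: —
step 14 timeout(2): —
step 15 recover(2): 2={foll,t=1,log=-}
step 16 deliver 1→2: 2={foll,t=1,log=y}
step 17 propose(1,'x'): 1={lead,t=1,log=y,x}
step 18 deliver 1→3: 3={foll,t=1,log=y}
step 19 deliver 3→1: —
step 20 deliver 1→2: 2={foll,t=1,log=y,x}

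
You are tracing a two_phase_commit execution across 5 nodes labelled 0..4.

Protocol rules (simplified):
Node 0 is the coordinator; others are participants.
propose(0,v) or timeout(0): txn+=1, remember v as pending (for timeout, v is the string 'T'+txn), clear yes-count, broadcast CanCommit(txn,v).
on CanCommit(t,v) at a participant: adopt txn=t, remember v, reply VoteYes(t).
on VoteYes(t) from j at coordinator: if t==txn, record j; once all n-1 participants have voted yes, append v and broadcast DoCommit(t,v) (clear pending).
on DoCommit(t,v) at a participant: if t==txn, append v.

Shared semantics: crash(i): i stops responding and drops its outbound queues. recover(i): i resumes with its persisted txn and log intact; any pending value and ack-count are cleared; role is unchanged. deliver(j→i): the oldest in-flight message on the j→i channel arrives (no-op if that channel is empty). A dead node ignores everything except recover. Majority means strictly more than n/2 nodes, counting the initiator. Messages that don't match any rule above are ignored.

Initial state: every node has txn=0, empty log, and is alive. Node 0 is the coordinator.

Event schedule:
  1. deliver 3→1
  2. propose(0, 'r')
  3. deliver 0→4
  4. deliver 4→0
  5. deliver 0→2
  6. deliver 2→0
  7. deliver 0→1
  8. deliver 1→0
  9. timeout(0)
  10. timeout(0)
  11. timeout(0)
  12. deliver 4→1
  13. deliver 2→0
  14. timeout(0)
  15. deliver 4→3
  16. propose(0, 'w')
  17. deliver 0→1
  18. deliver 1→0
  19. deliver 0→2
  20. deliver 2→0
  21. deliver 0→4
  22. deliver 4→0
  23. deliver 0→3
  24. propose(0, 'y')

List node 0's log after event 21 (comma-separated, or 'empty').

empty

1. deliver 3→1:  nop
2. propose(0,'r'):  <0:coor t1 ->
3. deliver 0→4:  <4:part t1 ->
4. deliver 4→0:  nop
5. deliver 0→2:  <2:part t1 ->
6. deliver 2→0:  nop
7. deliver 0→1:  <1:part t1 ->
8. deliver 1→0:  nop
9. timeout(0):  <0:coor t2 ->
10. timeout(0):  <0:coor t3 ->
11. timeout(0):  <0:coor t4 ->
12. deliver 4→1:  nop
13. deliver 2→0:  nop
14. timeout(0):  <0:coor t5 ->
15. deliver 4→3:  nop
16. propose(0,'w'):  <0:coor t6 ->
17. deliver 0→1:  <1:part t2 ->
18. deliver 1→0:  nop
19. deliver 0→2:  <2:part t2 ->
20. deliver 2→0:  nop
21. deliver 0→4:  <4:part t2 ->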